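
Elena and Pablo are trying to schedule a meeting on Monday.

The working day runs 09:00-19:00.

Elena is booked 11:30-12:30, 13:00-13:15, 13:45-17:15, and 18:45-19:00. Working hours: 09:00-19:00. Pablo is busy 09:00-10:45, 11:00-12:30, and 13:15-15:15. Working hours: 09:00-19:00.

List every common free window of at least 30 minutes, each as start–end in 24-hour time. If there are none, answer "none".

12:30–13:00, 17:15–18:45

Elena free within 09:00–19:00: 09:00–11:30, 12:30–13:00, 13:15–13:45, 17:15–18:45.
Pablo free within 09:00–19:00: 10:45–11:00, 12:30–13:15, 15:15–19:00.
Elena ∩ Pablo: 10:45–11:00, 12:30–13:00, 17:15–18:45.
Windows ≥ 30 min: 12:30–13:00, 17:15–18:45.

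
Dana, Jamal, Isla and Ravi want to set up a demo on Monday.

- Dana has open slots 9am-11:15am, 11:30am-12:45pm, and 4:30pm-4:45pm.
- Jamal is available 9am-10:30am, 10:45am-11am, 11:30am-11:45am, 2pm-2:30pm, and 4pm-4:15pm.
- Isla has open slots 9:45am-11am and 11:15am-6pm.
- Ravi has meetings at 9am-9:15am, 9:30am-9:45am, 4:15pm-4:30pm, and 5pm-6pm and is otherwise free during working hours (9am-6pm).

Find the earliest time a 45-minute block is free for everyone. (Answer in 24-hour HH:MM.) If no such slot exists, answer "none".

09:45

Ravi free within 09:00–18:00: 09:15–09:30, 09:45–16:15, 16:30–17:00.
Dana ∩ Jamal: 09:00–10:30, 10:45–11:00, 11:30–11:45.
Dana ∩ Jamal ∩ Isla: 09:45–10:30, 10:45–11:00, 11:30–11:45.
Dana ∩ Jamal ∩ Isla ∩ Ravi: 09:45–10:30, 10:45–11:00, 11:30–11:45.
Windows ≥ 45 min: 09:45–10:30.
Earliest such window starts at 09:45.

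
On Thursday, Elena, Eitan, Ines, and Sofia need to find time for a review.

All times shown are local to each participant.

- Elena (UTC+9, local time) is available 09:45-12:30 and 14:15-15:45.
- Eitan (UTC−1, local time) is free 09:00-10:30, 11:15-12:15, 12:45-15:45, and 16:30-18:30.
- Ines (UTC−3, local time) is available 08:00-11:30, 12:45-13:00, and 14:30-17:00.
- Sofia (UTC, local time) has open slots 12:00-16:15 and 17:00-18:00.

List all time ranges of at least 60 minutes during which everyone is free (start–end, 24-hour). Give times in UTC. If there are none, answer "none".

Elena → UTC: 00:45–03:30, 05:15–06:45.
Eitan → UTC: 10:00–11:30, 12:15–13:15, 13:45–16:45, 17:30–19:30.
Ines → UTC: 11:00–14:30, 15:45–16:00, 17:30–20:00.
Sofia → UTC: 12:00–16:15, 17:00–18:00.
Elena ∩ Eitan: (none).
Elena ∩ Eitan ∩ Ines: (none).
Elena ∩ Eitan ∩ Ines ∩ Sofia: (none).
Windows ≥ 60 min: (none).

none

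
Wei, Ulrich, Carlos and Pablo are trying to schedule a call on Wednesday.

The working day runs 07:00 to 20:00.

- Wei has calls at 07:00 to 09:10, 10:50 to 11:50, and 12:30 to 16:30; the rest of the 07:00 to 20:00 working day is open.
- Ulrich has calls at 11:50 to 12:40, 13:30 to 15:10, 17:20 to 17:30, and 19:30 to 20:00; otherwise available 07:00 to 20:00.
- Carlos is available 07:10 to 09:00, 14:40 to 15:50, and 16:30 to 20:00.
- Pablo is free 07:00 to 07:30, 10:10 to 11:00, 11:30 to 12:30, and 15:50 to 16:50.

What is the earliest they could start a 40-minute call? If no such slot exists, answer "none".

Wei free within 07:00–20:00: 09:10–10:50, 11:50–12:30, 16:30–20:00.
Ulrich free within 07:00–20:00: 07:00–11:50, 12:40–13:30, 15:10–17:20, 17:30–19:30.
Wei ∩ Ulrich: 09:10–10:50, 16:30–17:20, 17:30–19:30.
Wei ∩ Ulrich ∩ Carlos: 16:30–17:20, 17:30–19:30.
Wei ∩ Ulrich ∩ Carlos ∩ Pablo: 16:30–16:50.
Windows ≥ 40 min: (none).

none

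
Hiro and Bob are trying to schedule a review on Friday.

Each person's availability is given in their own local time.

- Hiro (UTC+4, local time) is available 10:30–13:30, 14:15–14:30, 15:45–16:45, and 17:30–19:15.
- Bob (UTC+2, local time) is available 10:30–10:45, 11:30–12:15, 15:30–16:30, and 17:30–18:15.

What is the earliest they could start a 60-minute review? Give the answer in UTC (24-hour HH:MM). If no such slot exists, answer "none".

Hiro → UTC: 06:30–09:30, 10:15–10:30, 11:45–12:45, 13:30–15:15.
Bob → UTC: 08:30–08:45, 09:30–10:15, 13:30–14:30, 15:30–16:15.
Hiro ∩ Bob: 08:30–08:45, 13:30–14:30.
Windows ≥ 60 min: 13:30–14:30.
Earliest such window starts at 13:30.

13:30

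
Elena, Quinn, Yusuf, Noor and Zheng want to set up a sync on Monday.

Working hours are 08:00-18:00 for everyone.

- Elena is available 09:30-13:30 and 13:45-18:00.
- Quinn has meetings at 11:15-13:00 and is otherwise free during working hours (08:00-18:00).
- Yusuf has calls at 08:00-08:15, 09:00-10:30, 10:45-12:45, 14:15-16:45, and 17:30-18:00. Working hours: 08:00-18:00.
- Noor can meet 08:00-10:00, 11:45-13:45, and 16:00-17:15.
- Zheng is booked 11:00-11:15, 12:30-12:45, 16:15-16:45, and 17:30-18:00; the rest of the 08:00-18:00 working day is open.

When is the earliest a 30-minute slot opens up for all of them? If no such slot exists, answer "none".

13:00

Quinn free within 08:00–18:00: 08:00–11:15, 13:00–18:00.
Yusuf free within 08:00–18:00: 08:15–09:00, 10:30–10:45, 12:45–14:15, 16:45–17:30.
Zheng free within 08:00–18:00: 08:00–11:00, 11:15–12:30, 12:45–16:15, 16:45–17:30.
Elena ∩ Quinn: 09:30–11:15, 13:00–13:30, 13:45–18:00.
Elena ∩ Quinn ∩ Yusuf: 10:30–10:45, 13:00–13:30, 13:45–14:15, 16:45–17:30.
Elena ∩ Quinn ∩ Yusuf ∩ Noor: 13:00–13:30, 16:45–17:15.
Elena ∩ Quinn ∩ Yusuf ∩ Noor ∩ Zheng: 13:00–13:30, 16:45–17:15.
Windows ≥ 30 min: 13:00–13:30, 16:45–17:15.
Earliest such window starts at 13:00.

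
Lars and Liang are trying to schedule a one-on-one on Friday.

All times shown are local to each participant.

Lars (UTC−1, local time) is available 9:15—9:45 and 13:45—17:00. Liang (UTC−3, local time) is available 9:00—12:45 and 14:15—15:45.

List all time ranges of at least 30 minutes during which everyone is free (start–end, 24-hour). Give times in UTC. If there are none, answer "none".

14:45–15:45, 17:15–18:00

Lars → UTC: 10:15–10:45, 14:45–18:00.
Liang → UTC: 12:00–15:45, 17:15–18:45.
Lars ∩ Liang: 14:45–15:45, 17:15–18:00.
Windows ≥ 30 min: 14:45–15:45, 17:15–18:00.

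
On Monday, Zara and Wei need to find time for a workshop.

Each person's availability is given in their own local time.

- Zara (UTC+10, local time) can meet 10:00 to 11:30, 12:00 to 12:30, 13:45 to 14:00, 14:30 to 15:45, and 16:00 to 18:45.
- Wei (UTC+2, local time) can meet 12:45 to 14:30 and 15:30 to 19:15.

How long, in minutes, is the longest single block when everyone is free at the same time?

Zara → UTC: 00:00–01:30, 02:00–02:30, 03:45–04:00, 04:30–05:45, 06:00–08:45.
Wei → UTC: 10:45–12:30, 13:30–17:15.
Zara ∩ Wei: (none).
No common window.

0 minutes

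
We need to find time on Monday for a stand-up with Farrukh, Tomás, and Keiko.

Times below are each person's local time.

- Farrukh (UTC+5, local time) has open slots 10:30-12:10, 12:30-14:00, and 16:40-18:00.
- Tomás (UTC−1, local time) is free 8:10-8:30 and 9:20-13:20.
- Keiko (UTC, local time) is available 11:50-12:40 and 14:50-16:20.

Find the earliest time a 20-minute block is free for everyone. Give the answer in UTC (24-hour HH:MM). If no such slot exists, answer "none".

Farrukh → UTC: 05:30–07:10, 07:30–09:00, 11:40–13:00.
Tomás → UTC: 09:10–09:30, 10:20–14:20.
Keiko → UTC: 11:50–12:40, 14:50–16:20.
Farrukh ∩ Tomás: 11:40–13:00.
Farrukh ∩ Tomás ∩ Keiko: 11:50–12:40.
Windows ≥ 20 min: 11:50–12:40.
Earliest such window starts at 11:50.

11:50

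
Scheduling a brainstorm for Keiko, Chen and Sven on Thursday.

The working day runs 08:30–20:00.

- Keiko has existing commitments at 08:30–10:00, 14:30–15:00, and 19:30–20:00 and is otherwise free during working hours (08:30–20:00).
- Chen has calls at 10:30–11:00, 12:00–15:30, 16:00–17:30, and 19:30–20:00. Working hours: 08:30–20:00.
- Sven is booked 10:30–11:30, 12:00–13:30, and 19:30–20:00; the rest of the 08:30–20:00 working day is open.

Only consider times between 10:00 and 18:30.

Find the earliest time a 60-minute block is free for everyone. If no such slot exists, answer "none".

Keiko free within 08:30–20:00: 10:00–14:30, 15:00–19:30.
Chen free within 08:30–20:00: 08:30–10:30, 11:00–12:00, 15:30–16:00, 17:30–19:30.
Sven free within 08:30–20:00: 08:30–10:30, 11:30–12:00, 13:30–19:30.
Keiko ∩ Chen: 10:00–10:30, 11:00–12:00, 15:30–16:00, 17:30–19:30.
Keiko ∩ Chen ∩ Sven: 10:00–10:30, 11:30–12:00, 15:30–16:00, 17:30–19:30.
Restricted to 10:00–18:30: 10:00–10:30, 11:30–12:00, 15:30–16:00, 17:30–18:30.
Windows ≥ 60 min: 17:30–18:30.
Earliest such window starts at 17:30.

17:30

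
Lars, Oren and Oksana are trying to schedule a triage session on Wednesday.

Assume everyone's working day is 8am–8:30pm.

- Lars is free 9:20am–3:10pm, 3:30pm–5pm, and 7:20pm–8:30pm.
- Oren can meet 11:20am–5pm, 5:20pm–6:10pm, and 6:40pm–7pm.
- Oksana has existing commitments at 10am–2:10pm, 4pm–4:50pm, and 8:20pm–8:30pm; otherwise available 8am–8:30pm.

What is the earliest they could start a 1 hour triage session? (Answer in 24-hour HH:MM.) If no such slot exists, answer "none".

Oksana free within 08:00–20:30: 08:00–10:00, 14:10–16:00, 16:50–20:20.
Lars ∩ Oren: 11:20–15:10, 15:30–17:00.
Lars ∩ Oren ∩ Oksana: 14:10–15:10, 15:30–16:00, 16:50–17:00.
Windows ≥ 60 min: 14:10–15:10.
Earliest such window starts at 14:10.

14:10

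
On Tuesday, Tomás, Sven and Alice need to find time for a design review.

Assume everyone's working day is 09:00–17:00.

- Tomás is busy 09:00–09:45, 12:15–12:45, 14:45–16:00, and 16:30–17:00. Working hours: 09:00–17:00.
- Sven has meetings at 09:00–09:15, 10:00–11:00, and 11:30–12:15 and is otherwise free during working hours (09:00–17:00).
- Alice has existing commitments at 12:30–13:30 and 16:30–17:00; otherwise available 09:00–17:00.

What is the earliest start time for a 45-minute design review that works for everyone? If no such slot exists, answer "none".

Tomás free within 09:00–17:00: 09:45–12:15, 12:45–14:45, 16:00–16:30.
Sven free within 09:00–17:00: 09:15–10:00, 11:00–11:30, 12:15–17:00.
Alice free within 09:00–17:00: 09:00–12:30, 13:30–16:30.
Tomás ∩ Sven: 09:45–10:00, 11:00–11:30, 12:45–14:45, 16:00–16:30.
Tomás ∩ Sven ∩ Alice: 09:45–10:00, 11:00–11:30, 13:30–14:45, 16:00–16:30.
Windows ≥ 45 min: 13:30–14:45.
Earliest such window starts at 13:30.

13:30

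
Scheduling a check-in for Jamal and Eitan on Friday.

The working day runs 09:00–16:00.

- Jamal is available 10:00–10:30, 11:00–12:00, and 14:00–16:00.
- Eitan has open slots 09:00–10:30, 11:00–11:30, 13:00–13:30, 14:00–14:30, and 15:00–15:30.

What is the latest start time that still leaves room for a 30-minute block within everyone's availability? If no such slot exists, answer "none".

15:00

Jamal ∩ Eitan: 10:00–10:30, 11:00–11:30, 14:00–14:30, 15:00–15:30.
Windows ≥ 30 min: 10:00–10:30, 11:00–11:30, 14:00–14:30, 15:00–15:30.
Latest start in the last window 15:00–15:30 is 15:30 − 30 min = 15:00.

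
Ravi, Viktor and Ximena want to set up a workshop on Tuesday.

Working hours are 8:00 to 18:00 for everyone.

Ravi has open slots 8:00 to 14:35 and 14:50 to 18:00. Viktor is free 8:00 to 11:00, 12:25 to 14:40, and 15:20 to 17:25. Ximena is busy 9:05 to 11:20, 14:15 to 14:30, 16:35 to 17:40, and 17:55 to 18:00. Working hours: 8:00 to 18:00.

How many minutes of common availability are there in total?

255 minutes

Ximena free within 08:00–18:00: 08:00–09:05, 11:20–14:15, 14:30–16:35, 17:40–17:55.
Ravi ∩ Viktor: 08:00–11:00, 12:25–14:35, 15:20–17:25.
Ravi ∩ Viktor ∩ Ximena: 08:00–09:05, 12:25–14:15, 14:30–14:35, 15:20–16:35.
Total common minutes: 65 + 110 + 5 + 75 = 255.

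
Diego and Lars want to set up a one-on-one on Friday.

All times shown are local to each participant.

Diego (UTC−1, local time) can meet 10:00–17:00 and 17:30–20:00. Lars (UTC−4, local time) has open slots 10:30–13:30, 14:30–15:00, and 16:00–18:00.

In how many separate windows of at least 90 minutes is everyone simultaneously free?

Diego → UTC: 11:00–18:00, 18:30–21:00.
Lars → UTC: 14:30–17:30, 18:30–19:00, 20:00–22:00.
Diego ∩ Lars: 14:30–17:30, 18:30–19:00, 20:00–21:00.
Windows ≥ 90 min: 14:30–17:30.
That's 1 window.

1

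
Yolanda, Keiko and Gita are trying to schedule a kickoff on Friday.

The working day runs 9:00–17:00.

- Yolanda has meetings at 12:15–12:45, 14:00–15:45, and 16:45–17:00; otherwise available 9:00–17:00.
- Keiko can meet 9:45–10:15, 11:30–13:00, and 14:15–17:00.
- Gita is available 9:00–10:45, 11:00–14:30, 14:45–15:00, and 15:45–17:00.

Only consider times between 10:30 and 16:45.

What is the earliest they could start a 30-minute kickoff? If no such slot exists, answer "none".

11:30

Yolanda free within 09:00–17:00: 09:00–12:15, 12:45–14:00, 15:45–16:45.
Yolanda ∩ Keiko: 09:45–10:15, 11:30–12:15, 12:45–13:00, 15:45–16:45.
Yolanda ∩ Keiko ∩ Gita: 09:45–10:15, 11:30–12:15, 12:45–13:00, 15:45–16:45.
Restricted to 10:30–16:45: 11:30–12:15, 12:45–13:00, 15:45–16:45.
Windows ≥ 30 min: 11:30–12:15, 15:45–16:45.
Earliest such window starts at 11:30.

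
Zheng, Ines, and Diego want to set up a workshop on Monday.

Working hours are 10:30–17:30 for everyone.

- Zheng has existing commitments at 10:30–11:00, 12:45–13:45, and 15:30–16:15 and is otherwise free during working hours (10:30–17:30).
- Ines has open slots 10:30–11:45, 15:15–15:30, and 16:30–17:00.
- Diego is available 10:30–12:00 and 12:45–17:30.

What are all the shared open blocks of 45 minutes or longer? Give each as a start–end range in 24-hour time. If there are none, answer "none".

Zheng free within 10:30–17:30: 11:00–12:45, 13:45–15:30, 16:15–17:30.
Zheng ∩ Ines: 11:00–11:45, 15:15–15:30, 16:30–17:00.
Zheng ∩ Ines ∩ Diego: 11:00–11:45, 15:15–15:30, 16:30–17:00.
Windows ≥ 45 min: 11:00–11:45.

11:00–11:45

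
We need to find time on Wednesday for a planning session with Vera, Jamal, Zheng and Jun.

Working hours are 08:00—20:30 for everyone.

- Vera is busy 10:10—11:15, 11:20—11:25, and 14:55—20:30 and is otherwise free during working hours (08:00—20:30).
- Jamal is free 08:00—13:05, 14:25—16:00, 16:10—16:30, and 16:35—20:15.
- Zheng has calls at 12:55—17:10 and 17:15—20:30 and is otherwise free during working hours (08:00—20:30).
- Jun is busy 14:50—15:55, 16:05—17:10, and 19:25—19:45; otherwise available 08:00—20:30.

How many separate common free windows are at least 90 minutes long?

Vera free within 08:00–20:30: 08:00–10:10, 11:15–11:20, 11:25–14:55.
Zheng free within 08:00–20:30: 08:00–12:55, 17:10–17:15.
Jun free within 08:00–20:30: 08:00–14:50, 15:55–16:05, 17:10–19:25, 19:45–20:30.
Vera ∩ Jamal: 08:00–10:10, 11:15–11:20, 11:25–13:05, 14:25–14:55.
Vera ∩ Jamal ∩ Zheng: 08:00–10:10, 11:15–11:20, 11:25–12:55.
Vera ∩ Jamal ∩ Zheng ∩ Jun: 08:00–10:10, 11:15–11:20, 11:25–12:55.
Windows ≥ 90 min: 08:00–10:10, 11:25–12:55.
That's 2 windows.

2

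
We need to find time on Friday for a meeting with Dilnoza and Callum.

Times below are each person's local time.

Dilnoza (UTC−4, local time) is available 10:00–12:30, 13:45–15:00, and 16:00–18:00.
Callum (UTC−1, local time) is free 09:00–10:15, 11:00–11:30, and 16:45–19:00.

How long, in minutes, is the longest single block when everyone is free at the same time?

75 minutes

Dilnoza → UTC: 14:00–16:30, 17:45–19:00, 20:00–22:00.
Callum → UTC: 10:00–11:15, 12:00–12:30, 17:45–20:00.
Dilnoza ∩ Callum: 17:45–19:00.
Single common window of 75 minutes.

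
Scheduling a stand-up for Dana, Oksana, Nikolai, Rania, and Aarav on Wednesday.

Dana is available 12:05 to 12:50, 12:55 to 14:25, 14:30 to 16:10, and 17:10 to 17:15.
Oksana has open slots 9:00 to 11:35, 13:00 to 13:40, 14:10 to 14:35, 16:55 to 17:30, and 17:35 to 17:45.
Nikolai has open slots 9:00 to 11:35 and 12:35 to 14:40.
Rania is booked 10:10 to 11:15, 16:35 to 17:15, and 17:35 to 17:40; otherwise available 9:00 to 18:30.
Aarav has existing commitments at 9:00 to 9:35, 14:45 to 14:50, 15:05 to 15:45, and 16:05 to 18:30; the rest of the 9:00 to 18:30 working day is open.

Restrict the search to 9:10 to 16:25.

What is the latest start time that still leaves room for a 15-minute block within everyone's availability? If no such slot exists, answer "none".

14:10

Rania free within 09:00–18:30: 09:00–10:10, 11:15–16:35, 17:15–17:35, 17:40–18:30.
Aarav free within 09:00–18:30: 09:35–14:45, 14:50–15:05, 15:45–16:05.
Dana ∩ Oksana: 13:00–13:40, 14:10–14:25, 14:30–14:35, 17:10–17:15.
Dana ∩ Oksana ∩ Nikolai: 13:00–13:40, 14:10–14:25, 14:30–14:35.
Dana ∩ Oksana ∩ Nikolai ∩ Rania: 13:00–13:40, 14:10–14:25, 14:30–14:35.
Dana ∩ Oksana ∩ Nikolai ∩ Rania ∩ Aarav: 13:00–13:40, 14:10–14:25, 14:30–14:35.
Restricted to 09:10–16:25: 13:00–13:40, 14:10–14:25, 14:30–14:35.
Windows ≥ 15 min: 13:00–13:40, 14:10–14:25.
Latest start in the last window 14:10–14:25 is 14:25 − 15 min = 14:10.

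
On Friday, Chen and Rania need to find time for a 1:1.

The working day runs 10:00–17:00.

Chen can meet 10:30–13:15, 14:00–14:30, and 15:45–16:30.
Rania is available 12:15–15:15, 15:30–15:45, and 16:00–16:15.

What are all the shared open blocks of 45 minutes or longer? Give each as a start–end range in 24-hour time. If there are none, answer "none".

Chen ∩ Rania: 12:15–13:15, 14:00–14:30, 16:00–16:15.
Windows ≥ 45 min: 12:15–13:15.

12:15–13:15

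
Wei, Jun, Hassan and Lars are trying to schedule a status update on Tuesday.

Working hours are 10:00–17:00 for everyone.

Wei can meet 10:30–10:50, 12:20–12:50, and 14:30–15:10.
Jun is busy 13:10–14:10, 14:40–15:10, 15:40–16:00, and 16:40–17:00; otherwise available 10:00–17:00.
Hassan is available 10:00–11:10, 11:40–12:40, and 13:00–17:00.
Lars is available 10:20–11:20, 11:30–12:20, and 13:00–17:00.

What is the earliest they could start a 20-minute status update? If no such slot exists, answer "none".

Jun free within 10:00–17:00: 10:00–13:10, 14:10–14:40, 15:10–15:40, 16:00–16:40.
Wei ∩ Jun: 10:30–10:50, 12:20–12:50, 14:30–14:40.
Wei ∩ Jun ∩ Hassan: 10:30–10:50, 12:20–12:40, 14:30–14:40.
Wei ∩ Jun ∩ Hassan ∩ Lars: 10:30–10:50, 14:30–14:40.
Windows ≥ 20 min: 10:30–10:50.
Earliest such window starts at 10:30.

10:30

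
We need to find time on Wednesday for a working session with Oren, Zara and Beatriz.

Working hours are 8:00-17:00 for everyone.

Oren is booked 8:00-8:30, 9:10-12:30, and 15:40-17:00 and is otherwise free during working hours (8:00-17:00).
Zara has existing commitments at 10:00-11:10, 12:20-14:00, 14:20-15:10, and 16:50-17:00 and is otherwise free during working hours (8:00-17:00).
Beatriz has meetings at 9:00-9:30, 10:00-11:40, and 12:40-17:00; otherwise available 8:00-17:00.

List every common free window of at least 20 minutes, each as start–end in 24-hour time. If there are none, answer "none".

Oren free within 08:00–17:00: 08:30–09:10, 12:30–15:40.
Zara free within 08:00–17:00: 08:00–10:00, 11:10–12:20, 14:00–14:20, 15:10–16:50.
Beatriz free within 08:00–17:00: 08:00–09:00, 09:30–10:00, 11:40–12:40.
Oren ∩ Zara: 08:30–09:10, 14:00–14:20, 15:10–15:40.
Oren ∩ Zara ∩ Beatriz: 08:30–09:00.
Windows ≥ 20 min: 08:30–09:00.

08:30–09:00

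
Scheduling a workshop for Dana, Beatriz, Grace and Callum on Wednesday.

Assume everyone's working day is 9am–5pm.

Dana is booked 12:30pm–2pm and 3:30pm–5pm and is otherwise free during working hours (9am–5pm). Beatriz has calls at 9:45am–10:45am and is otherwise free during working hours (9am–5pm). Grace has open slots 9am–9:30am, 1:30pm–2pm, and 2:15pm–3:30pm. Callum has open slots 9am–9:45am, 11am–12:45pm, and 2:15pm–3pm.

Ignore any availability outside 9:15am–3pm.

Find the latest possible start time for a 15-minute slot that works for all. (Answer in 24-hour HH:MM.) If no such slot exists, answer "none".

Dana free within 09:00–17:00: 09:00–12:30, 14:00–15:30.
Beatriz free within 09:00–17:00: 09:00–09:45, 10:45–17:00.
Dana ∩ Beatriz: 09:00–09:45, 10:45–12:30, 14:00–15:30.
Dana ∩ Beatriz ∩ Grace: 09:00–09:30, 14:15–15:30.
Dana ∩ Beatriz ∩ Grace ∩ Callum: 09:00–09:30, 14:15–15:00.
Restricted to 09:15–15:00: 09:15–09:30, 14:15–15:00.
Windows ≥ 15 min: 09:15–09:30, 14:15–15:00.
Latest start in the last window 14:15–15:00 is 15:00 − 15 min = 14:45.

14:45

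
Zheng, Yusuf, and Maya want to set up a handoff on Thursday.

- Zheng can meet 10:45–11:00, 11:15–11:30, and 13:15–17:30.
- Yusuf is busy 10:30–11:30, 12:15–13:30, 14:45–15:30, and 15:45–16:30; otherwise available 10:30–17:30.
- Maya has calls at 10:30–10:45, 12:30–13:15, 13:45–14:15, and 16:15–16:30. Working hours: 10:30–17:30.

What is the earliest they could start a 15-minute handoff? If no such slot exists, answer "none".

Yusuf free within 10:30–17:30: 11:30–12:15, 13:30–14:45, 15:30–15:45, 16:30–17:30.
Maya free within 10:30–17:30: 10:45–12:30, 13:15–13:45, 14:15–16:15, 16:30–17:30.
Zheng ∩ Yusuf: 13:30–14:45, 15:30–15:45, 16:30–17:30.
Zheng ∩ Yusuf ∩ Maya: 13:30–13:45, 14:15–14:45, 15:30–15:45, 16:30–17:30.
Windows ≥ 15 min: 13:30–13:45, 14:15–14:45, 15:30–15:45, 16:30–17:30.
Earliest such window starts at 13:30.

13:30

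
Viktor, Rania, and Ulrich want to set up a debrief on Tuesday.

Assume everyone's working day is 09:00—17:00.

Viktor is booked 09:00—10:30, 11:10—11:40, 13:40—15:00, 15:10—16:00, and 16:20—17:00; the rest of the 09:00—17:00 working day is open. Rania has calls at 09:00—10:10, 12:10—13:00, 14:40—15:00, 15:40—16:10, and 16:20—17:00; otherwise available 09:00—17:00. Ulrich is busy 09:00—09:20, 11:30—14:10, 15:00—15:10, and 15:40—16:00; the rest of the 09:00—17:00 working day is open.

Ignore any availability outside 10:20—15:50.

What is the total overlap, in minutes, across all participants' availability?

40 minutes

Viktor free within 09:00–17:00: 10:30–11:10, 11:40–13:40, 15:00–15:10, 16:00–16:20.
Rania free within 09:00–17:00: 10:10–12:10, 13:00–14:40, 15:00–15:40, 16:10–16:20.
Ulrich free within 09:00–17:00: 09:20–11:30, 14:10–15:00, 15:10–15:40, 16:00–17:00.
Viktor ∩ Rania: 10:30–11:10, 11:40–12:10, 13:00–13:40, 15:00–15:10, 16:10–16:20.
Viktor ∩ Rania ∩ Ulrich: 10:30–11:10, 16:10–16:20.
Restricted to 10:20–15:50: 10:30–11:10.
Total common minutes: 40.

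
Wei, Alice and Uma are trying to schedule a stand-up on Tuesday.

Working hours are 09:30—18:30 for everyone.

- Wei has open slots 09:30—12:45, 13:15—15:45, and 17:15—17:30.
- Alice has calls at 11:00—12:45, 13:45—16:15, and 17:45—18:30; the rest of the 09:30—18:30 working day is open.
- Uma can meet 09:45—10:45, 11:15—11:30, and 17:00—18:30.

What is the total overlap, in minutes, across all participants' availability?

Alice free within 09:30–18:30: 09:30–11:00, 12:45–13:45, 16:15–17:45.
Wei ∩ Alice: 09:30–11:00, 13:15–13:45, 17:15–17:30.
Wei ∩ Alice ∩ Uma: 09:45–10:45, 17:15–17:30.
Total common minutes: 60 + 15 = 75.

75 minutes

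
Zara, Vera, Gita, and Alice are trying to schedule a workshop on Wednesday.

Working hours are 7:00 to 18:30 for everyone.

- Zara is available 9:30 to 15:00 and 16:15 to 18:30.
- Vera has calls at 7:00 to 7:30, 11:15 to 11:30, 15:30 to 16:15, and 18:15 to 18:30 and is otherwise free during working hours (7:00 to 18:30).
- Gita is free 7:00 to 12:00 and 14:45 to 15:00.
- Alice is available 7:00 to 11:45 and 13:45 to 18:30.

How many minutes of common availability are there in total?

135 minutes

Vera free within 07:00–18:30: 07:30–11:15, 11:30–15:30, 16:15–18:15.
Zara ∩ Vera: 09:30–11:15, 11:30–15:00, 16:15–18:15.
Zara ∩ Vera ∩ Gita: 09:30–11:15, 11:30–12:00, 14:45–15:00.
Zara ∩ Vera ∩ Gita ∩ Alice: 09:30–11:15, 11:30–11:45, 14:45–15:00.
Total common minutes: 105 + 15 + 15 = 135.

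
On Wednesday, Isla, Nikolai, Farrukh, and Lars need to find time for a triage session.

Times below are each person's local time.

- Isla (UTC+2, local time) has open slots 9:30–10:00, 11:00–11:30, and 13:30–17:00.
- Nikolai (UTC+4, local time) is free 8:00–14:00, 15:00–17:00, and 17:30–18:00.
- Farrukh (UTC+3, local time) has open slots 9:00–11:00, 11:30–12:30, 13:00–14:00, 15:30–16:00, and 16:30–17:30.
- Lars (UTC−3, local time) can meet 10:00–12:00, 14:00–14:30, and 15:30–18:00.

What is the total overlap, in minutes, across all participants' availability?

30 minutes

Isla → UTC: 07:30–08:00, 09:00–09:30, 11:30–15:00.
Nikolai → UTC: 04:00–10:00, 11:00–13:00, 13:30–14:00.
Farrukh → UTC: 06:00–08:00, 08:30–09:30, 10:00–11:00, 12:30–13:00, 13:30–14:30.
Lars → UTC: 13:00–15:00, 17:00–17:30, 18:30–21:00.
Isla ∩ Nikolai: 07:30–08:00, 09:00–09:30, 11:30–13:00, 13:30–14:00.
Isla ∩ Nikolai ∩ Farrukh: 07:30–08:00, 09:00–09:30, 12:30–13:00, 13:30–14:00.
Isla ∩ Nikolai ∩ Farrukh ∩ Lars: 13:30–14:00.
Total common minutes: 30.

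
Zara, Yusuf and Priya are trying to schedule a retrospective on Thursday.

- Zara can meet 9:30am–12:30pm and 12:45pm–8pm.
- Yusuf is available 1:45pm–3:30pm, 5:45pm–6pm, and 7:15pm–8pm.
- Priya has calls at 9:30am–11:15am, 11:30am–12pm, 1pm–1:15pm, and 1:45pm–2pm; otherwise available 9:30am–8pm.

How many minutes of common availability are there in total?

150 minutes

Priya free within 09:30–20:00: 11:15–11:30, 12:00–13:00, 13:15–13:45, 14:00–20:00.
Zara ∩ Yusuf: 13:45–15:30, 17:45–18:00, 19:15–20:00.
Zara ∩ Yusuf ∩ Priya: 14:00–15:30, 17:45–18:00, 19:15–20:00.
Total common minutes: 90 + 15 + 45 = 150.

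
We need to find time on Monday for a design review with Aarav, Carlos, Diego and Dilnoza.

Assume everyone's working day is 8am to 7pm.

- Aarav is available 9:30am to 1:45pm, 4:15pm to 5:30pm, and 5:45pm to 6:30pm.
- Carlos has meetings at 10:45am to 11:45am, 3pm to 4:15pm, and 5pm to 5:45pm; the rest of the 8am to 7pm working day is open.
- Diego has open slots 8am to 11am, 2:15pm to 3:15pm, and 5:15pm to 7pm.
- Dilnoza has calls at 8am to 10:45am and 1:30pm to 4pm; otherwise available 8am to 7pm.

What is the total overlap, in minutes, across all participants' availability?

Carlos free within 08:00–19:00: 08:00–10:45, 11:45–15:00, 16:15–17:00, 17:45–19:00.
Dilnoza free within 08:00–19:00: 10:45–13:30, 16:00–19:00.
Aarav ∩ Carlos: 09:30–10:45, 11:45–13:45, 16:15–17:00, 17:45–18:30.
Aarav ∩ Carlos ∩ Diego: 09:30–10:45, 17:45–18:30.
Aarav ∩ Carlos ∩ Diego ∩ Dilnoza: 17:45–18:30.
Total common minutes: 45.

45 minutes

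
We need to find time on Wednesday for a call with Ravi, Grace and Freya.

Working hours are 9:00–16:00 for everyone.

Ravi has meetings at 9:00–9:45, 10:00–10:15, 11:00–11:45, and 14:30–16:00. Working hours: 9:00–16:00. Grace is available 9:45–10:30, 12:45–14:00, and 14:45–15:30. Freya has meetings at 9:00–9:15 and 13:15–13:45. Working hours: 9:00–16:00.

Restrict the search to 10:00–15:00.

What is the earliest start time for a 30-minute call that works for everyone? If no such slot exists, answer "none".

Ravi free within 09:00–16:00: 09:45–10:00, 10:15–11:00, 11:45–14:30.
Freya free within 09:00–16:00: 09:15–13:15, 13:45–16:00.
Ravi ∩ Grace: 09:45–10:00, 10:15–10:30, 12:45–14:00.
Ravi ∩ Grace ∩ Freya: 09:45–10:00, 10:15–10:30, 12:45–13:15, 13:45–14:00.
Restricted to 10:00–15:00: 10:15–10:30, 12:45–13:15, 13:45–14:00.
Windows ≥ 30 min: 12:45–13:15.
Earliest such window starts at 12:45.

12:45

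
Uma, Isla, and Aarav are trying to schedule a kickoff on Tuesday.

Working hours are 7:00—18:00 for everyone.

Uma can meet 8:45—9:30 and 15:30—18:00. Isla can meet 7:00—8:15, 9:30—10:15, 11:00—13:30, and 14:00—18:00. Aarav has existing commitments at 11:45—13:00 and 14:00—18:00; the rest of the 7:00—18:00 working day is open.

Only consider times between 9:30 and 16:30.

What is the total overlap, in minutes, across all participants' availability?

Aarav free within 07:00–18:00: 07:00–11:45, 13:00–14:00.
Uma ∩ Isla: 15:30–18:00.
Uma ∩ Isla ∩ Aarav: (none).
Restricted to 09:30–16:30: (none).
Total common minutes: 0.

0 minutes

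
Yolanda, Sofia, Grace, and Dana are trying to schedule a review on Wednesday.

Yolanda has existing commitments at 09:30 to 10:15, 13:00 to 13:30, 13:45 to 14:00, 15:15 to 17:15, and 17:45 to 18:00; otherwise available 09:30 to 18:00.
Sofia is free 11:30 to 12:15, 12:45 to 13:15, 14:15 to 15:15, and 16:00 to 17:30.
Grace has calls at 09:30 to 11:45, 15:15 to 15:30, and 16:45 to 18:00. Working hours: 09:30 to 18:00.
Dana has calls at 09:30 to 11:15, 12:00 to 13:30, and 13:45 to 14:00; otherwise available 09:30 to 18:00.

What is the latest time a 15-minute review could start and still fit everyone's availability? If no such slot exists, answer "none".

15:00

Yolanda free within 09:30–18:00: 10:15–13:00, 13:30–13:45, 14:00–15:15, 17:15–17:45.
Grace free within 09:30–18:00: 11:45–15:15, 15:30–16:45.
Dana free within 09:30–18:00: 11:15–12:00, 13:30–13:45, 14:00–18:00.
Yolanda ∩ Sofia: 11:30–12:15, 12:45–13:00, 14:15–15:15, 17:15–17:30.
Yolanda ∩ Sofia ∩ Grace: 11:45–12:15, 12:45–13:00, 14:15–15:15.
Yolanda ∩ Sofia ∩ Grace ∩ Dana: 11:45–12:00, 14:15–15:15.
Windows ≥ 15 min: 11:45–12:00, 14:15–15:15.
Latest start in the last window 14:15–15:15 is 15:15 − 15 min = 15:00.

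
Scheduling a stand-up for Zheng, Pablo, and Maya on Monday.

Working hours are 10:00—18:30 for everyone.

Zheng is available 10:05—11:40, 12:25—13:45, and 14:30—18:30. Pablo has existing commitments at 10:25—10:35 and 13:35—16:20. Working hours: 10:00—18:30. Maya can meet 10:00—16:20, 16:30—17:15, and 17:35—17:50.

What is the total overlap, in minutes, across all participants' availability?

215 minutes

Pablo free within 10:00–18:30: 10:00–10:25, 10:35–13:35, 16:20–18:30.
Zheng ∩ Pablo: 10:05–10:25, 10:35–11:40, 12:25–13:35, 16:20–18:30.
Zheng ∩ Pablo ∩ Maya: 10:05–10:25, 10:35–11:40, 12:25–13:35, 16:30–17:15, 17:35–17:50.
Total common minutes: 20 + 65 + 70 + 45 + 15 = 215.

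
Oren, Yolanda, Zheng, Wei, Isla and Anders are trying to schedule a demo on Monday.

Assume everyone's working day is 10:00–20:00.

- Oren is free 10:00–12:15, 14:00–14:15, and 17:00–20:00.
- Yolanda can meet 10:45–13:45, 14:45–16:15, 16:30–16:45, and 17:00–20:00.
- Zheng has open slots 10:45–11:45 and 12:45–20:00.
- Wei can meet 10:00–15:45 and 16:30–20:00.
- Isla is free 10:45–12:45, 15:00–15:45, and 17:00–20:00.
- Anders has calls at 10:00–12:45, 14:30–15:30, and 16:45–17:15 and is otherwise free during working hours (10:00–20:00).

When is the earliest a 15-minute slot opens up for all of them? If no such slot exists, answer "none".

17:15

Anders free within 10:00–20:00: 12:45–14:30, 15:30–16:45, 17:15–20:00.
Oren ∩ Yolanda: 10:45–12:15, 17:00–20:00.
Oren ∩ Yolanda ∩ Zheng: 10:45–11:45, 17:00–20:00.
Oren ∩ Yolanda ∩ Zheng ∩ Wei: 10:45–11:45, 17:00–20:00.
Oren ∩ Yolanda ∩ Zheng ∩ Wei ∩ Isla: 10:45–11:45, 17:00–20:00.
Oren ∩ Yolanda ∩ Zheng ∩ Wei ∩ Isla ∩ Anders: 17:15–20:00.
Windows ≥ 15 min: 17:15–20:00.
Earliest such window starts at 17:15.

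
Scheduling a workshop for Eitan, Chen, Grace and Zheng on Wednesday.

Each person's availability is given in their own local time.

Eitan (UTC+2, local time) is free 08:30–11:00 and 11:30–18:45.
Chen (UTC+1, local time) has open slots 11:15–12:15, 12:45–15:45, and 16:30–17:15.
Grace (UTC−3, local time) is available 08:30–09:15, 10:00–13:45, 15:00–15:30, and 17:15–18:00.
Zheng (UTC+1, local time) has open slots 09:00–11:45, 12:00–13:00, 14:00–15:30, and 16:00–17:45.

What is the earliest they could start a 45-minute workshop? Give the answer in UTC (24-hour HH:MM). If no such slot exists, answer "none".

Eitan → UTC: 06:30–09:00, 09:30–16:45.
Chen → UTC: 10:15–11:15, 11:45–14:45, 15:30–16:15.
Grace → UTC: 11:30–12:15, 13:00–16:45, 18:00–18:30, 20:15–21:00.
Zheng → UTC: 08:00–10:45, 11:00–12:00, 13:00–14:30, 15:00–16:45.
Eitan ∩ Chen: 10:15–11:15, 11:45–14:45, 15:30–16:15.
Eitan ∩ Chen ∩ Grace: 11:45–12:15, 13:00–14:45, 15:30–16:15.
Eitan ∩ Chen ∩ Grace ∩ Zheng: 11:45–12:00, 13:00–14:30, 15:30–16:15.
Windows ≥ 45 min: 13:00–14:30, 15:30–16:15.
Earliest such window starts at 13:00.

13:00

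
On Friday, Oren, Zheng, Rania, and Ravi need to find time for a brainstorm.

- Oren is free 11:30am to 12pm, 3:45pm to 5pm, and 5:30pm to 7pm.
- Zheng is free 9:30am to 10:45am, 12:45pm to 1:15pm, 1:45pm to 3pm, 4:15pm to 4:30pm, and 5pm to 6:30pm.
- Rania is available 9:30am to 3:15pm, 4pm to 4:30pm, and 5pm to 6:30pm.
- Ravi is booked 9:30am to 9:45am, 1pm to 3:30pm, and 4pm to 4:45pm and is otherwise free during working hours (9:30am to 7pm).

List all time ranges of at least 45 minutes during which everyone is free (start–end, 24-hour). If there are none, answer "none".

Ravi free within 09:30–19:00: 09:45–13:00, 15:30–16:00, 16:45–19:00.
Oren ∩ Zheng: 16:15–16:30, 17:30–18:30.
Oren ∩ Zheng ∩ Rania: 16:15–16:30, 17:30–18:30.
Oren ∩ Zheng ∩ Rania ∩ Ravi: 17:30–18:30.
Windows ≥ 45 min: 17:30–18:30.

17:30–18:30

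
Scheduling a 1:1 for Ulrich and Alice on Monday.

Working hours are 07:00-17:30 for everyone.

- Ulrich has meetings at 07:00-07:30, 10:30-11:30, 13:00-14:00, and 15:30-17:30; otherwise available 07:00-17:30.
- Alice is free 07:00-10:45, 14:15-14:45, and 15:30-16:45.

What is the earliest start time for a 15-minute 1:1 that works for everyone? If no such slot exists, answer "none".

07:30

Ulrich free within 07:00–17:30: 07:30–10:30, 11:30–13:00, 14:00–15:30.
Ulrich ∩ Alice: 07:30–10:30, 14:15–14:45.
Windows ≥ 15 min: 07:30–10:30, 14:15–14:45.
Earliest such window starts at 07:30.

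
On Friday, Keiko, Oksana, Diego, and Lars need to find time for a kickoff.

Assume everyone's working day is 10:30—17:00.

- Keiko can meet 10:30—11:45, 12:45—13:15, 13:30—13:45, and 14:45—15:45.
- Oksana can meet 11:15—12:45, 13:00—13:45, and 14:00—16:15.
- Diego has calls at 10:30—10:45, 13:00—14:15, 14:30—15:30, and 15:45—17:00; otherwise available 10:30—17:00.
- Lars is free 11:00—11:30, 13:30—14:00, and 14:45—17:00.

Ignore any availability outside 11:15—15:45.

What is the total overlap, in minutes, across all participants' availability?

Diego free within 10:30–17:00: 10:45–13:00, 14:15–14:30, 15:30–15:45.
Keiko ∩ Oksana: 11:15–11:45, 13:00–13:15, 13:30–13:45, 14:45–15:45.
Keiko ∩ Oksana ∩ Diego: 11:15–11:45, 15:30–15:45.
Keiko ∩ Oksana ∩ Diego ∩ Lars: 11:15–11:30, 15:30–15:45.
Restricted to 11:15–15:45: 11:15–11:30, 15:30–15:45.
Total common minutes: 15 + 15 = 30.

30 minutes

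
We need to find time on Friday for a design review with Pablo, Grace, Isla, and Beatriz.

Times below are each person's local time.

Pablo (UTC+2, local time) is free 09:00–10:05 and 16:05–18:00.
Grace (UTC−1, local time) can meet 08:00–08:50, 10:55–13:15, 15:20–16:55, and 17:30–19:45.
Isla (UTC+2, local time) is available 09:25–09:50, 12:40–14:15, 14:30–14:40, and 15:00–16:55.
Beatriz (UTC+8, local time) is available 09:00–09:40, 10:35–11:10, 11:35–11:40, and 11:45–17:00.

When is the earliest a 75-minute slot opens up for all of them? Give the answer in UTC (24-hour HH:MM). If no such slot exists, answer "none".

Pablo → UTC: 07:00–08:05, 14:05–16:00.
Grace → UTC: 09:00–09:50, 11:55–14:15, 16:20–17:55, 18:30–20:45.
Isla → UTC: 07:25–07:50, 10:40–12:15, 12:30–12:40, 13:00–14:55.
Beatriz → UTC: 01:00–01:40, 02:35–03:10, 03:35–03:40, 03:45–09:00.
Pablo ∩ Grace: 14:05–14:15.
Pablo ∩ Grace ∩ Isla: 14:05–14:15.
Pablo ∩ Grace ∩ Isla ∩ Beatriz: (none).
Windows ≥ 75 min: (none).

none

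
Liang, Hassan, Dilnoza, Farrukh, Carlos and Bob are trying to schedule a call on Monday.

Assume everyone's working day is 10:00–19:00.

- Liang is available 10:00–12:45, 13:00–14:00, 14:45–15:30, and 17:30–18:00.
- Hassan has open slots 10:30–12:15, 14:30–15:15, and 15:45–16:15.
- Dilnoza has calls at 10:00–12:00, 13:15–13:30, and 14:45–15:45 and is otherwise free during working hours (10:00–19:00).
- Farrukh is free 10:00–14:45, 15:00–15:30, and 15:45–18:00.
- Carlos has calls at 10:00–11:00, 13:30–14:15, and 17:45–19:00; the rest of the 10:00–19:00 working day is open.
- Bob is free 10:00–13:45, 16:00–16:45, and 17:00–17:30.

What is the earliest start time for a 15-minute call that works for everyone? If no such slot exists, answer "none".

12:00

Dilnoza free within 10:00–19:00: 12:00–13:15, 13:30–14:45, 15:45–19:00.
Carlos free within 10:00–19:00: 11:00–13:30, 14:15–17:45.
Liang ∩ Hassan: 10:30–12:15, 14:45–15:15.
Liang ∩ Hassan ∩ Dilnoza: 12:00–12:15.
Liang ∩ Hassan ∩ Dilnoza ∩ Farrukh: 12:00–12:15.
Liang ∩ Hassan ∩ Dilnoza ∩ Farrukh ∩ Carlos: 12:00–12:15.
Liang ∩ Hassan ∩ Dilnoza ∩ Farrukh ∩ Carlos ∩ Bob: 12:00–12:15.
Windows ≥ 15 min: 12:00–12:15.
Earliest such window starts at 12:00.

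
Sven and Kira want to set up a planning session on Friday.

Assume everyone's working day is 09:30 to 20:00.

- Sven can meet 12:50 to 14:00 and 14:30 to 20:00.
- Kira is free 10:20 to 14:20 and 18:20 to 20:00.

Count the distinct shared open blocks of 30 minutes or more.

2

Sven ∩ Kira: 12:50–14:00, 18:20–20:00.
Windows ≥ 30 min: 12:50–14:00, 18:20–20:00.
That's 2 windows.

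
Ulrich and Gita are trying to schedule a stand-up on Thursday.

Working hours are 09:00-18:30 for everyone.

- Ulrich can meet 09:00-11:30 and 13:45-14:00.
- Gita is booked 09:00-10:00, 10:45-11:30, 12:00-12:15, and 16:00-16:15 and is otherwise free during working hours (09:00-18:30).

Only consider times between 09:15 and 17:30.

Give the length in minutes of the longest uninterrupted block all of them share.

45 minutes

Gita free within 09:00–18:30: 10:00–10:45, 11:30–12:00, 12:15–16:00, 16:15–18:30.
Ulrich ∩ Gita: 10:00–10:45, 13:45–14:00.
Restricted to 09:15–17:30: 10:00–10:45, 13:45–14:00.
Common window lengths: 45, 15 min; longest is 45.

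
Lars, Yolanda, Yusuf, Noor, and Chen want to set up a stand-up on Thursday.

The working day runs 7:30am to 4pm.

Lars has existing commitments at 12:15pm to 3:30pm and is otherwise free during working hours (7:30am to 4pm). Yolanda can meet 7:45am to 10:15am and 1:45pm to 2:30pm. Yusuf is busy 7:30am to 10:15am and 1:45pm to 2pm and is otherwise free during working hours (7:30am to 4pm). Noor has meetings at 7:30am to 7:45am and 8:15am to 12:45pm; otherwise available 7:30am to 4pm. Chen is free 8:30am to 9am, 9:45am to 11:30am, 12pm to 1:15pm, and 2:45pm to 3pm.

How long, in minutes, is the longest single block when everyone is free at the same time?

Lars free within 07:30–16:00: 07:30–12:15, 15:30–16:00.
Yusuf free within 07:30–16:00: 10:15–13:45, 14:00–16:00.
Noor free within 07:30–16:00: 07:45–08:15, 12:45–16:00.
Lars ∩ Yolanda: 07:45–10:15.
Lars ∩ Yolanda ∩ Yusuf: (none).
Lars ∩ Yolanda ∩ Yusuf ∩ Noor: (none).
Lars ∩ Yolanda ∩ Yusuf ∩ Noor ∩ Chen: (none).
No common window.

0 minutes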